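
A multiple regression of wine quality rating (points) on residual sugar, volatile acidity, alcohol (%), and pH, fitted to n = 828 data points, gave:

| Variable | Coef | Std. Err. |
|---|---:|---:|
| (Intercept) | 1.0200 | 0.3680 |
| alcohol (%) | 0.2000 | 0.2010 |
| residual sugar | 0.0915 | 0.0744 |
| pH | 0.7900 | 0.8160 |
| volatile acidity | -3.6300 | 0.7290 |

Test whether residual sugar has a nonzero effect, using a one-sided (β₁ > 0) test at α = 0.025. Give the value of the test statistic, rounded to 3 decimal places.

Read off: b = 0.0915, SE = 0.0744 for residual sugar.
H₀: β₁ = 0 vs H₁: β₁ > 0.
t = 0.0915 / 0.0744 = 1.230.
df = n − k − 1 = 828 − 4 − 1 = 823.
One-sided p ≈ 0.1096, which is ≥ 0.025, so fail to reject H₀.
The data do not give significant evidence that the true slope on residual sugar is positive, holding the other predictors fixed.

t = 1.230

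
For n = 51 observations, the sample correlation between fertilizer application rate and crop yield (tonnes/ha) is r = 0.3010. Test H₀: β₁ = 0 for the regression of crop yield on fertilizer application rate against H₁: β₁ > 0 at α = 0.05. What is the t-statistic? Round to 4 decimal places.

t = r·√(n − 2)/√(1 − r²) = 0.3010·√49/√0.909399 = 2.2095.
df = n − 2 = 49.
One-sided p ≈ 0.0159, which is < 0.05, so reject H₀.
There is evidence of a linear association between fertilizer application rate and crop yield.

t = 2.2095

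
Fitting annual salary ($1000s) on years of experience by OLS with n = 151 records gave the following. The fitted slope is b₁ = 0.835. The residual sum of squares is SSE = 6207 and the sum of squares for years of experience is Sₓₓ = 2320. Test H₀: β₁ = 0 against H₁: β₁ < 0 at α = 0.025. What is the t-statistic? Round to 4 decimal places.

MSE = SSE/(n − 2) = 6207/149 = 41.6577.
SE(b₁) = √(MSE/Sₓₓ) = √(41.6577/2320) = 0.134.
t = 0.835 / 0.134 = 6.2314.
df = n − 2 = 149.
One-sided p ≈ 1.0000, which is ≥ 0.025, so fail to reject H₀.
The data do not give significant evidence that the true slope on years of experience is negative.

t = 6.2314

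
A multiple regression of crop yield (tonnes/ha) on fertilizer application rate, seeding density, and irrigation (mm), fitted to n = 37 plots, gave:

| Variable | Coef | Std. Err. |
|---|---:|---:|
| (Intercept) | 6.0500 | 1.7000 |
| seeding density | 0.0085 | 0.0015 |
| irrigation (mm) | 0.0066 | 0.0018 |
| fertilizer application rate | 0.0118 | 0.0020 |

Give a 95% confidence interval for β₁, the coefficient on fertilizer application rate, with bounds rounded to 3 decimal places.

Read off: b = 0.0118, SE = 0.0020 for fertilizer application rate.
df = n − k − 1 = 37 − 3 − 1 = 33.
t* = t_{0.025, 33} = 2.034515.
Margin = t* × SE = 2.034515 × 0.0020 = 0.00407.
CI: 0.0118 ± 0.00407 → (0.008, 0.016).

(0.008, 0.016)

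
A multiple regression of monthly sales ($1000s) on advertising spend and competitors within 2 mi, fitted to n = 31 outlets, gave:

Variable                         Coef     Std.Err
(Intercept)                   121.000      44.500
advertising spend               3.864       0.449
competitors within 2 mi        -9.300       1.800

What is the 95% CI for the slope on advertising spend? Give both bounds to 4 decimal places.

Read off: b = 3.864, SE = 0.449 for advertising spend.
df = n − k − 1 = 31 − 2 − 1 = 28.
t* = t_{0.025, 28} = 2.048407.
Margin = t* × SE = 2.048407 × 0.449 = 0.919735.
CI: 3.864 ± 0.919735 → (2.9443, 4.7837).

(2.9443, 4.7837)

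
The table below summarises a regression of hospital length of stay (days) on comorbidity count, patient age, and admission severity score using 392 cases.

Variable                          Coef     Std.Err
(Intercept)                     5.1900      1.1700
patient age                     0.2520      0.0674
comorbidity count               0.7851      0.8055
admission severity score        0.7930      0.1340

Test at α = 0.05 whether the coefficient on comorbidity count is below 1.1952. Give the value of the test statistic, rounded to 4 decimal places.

Read off: b = 0.7851, SE = 0.8055 for comorbidity count.
H₀: β₁ = 1.1952 vs H₁: β₁ < 1.1952.
t = (0.7851 − 1.1952) / 0.8055 = -0.5091.
df = n − k − 1 = 392 − 3 − 1 = 388.
One-sided p ≈ 0.3055, which is ≥ 0.05, so fail to reject H₀.
The data do not give significant evidence that the true slope on comorbidity count is below 1.1952 days per unit, holding the other predictors fixed.

t = -0.5091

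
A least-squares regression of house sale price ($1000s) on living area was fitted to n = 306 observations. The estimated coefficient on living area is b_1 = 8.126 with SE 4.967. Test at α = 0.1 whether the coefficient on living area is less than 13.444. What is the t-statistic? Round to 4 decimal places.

t = -1.0707

H₀: β₁ = 13.444 vs H₁: β₁ < 13.444.
t = (b_1 − β₁⁰)/SE = (8.126 − 13.444) / 4.967 = -1.0707.
df = n − 2 = 306 − 2 = 304.
One-sided p ≈ 0.1426, which is ≥ 0.1, so fail to reject H₀.
The data do not give significant evidence that the true slope on living area is below 13.444 $1000s per unit.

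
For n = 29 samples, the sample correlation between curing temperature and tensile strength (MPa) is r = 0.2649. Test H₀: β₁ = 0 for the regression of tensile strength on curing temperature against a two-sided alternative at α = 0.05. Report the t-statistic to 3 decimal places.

t = r·√(n − 2)/√(1 − r²) = 0.2649·√27/√0.929828 = 1.427.
df = n − 2 = 27.
Two-sided p ≈ 0.1649, which is ≥ 0.05, so fail to reject H₀.
The data do not give significant evidence of a linear association between curing temperature and tensile strength.

t = 1.427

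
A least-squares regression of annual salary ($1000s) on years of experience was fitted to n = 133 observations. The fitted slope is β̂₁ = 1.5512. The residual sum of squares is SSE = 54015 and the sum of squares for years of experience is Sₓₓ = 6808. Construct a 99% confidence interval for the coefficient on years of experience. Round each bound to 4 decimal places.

(0.9079, 2.1945)

MSE = SSE/(n − 2) = 54015/131 = 412.328.
SE(β̂₁) = √(MSE/Sₓₓ) = √(412.328/6808) = 0.2461.
df = n − 2 = 131.
t* = t_{0.005, 131} = 2.61388.
Margin = t* × SE = 2.61388 × 0.2461 = 0.643276.
CI: 1.5512 ± 0.643276 → (0.9079, 2.1945).
With 99% confidence, each one-unit increase in years of experience is associated with a change of between 0.9079 and 2.1945 $1000s in annual salary.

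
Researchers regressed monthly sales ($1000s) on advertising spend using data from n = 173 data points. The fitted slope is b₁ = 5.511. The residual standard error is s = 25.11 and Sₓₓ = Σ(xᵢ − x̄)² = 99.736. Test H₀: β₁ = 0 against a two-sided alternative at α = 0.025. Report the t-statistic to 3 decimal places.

t = 2.192

SE(b₁) = s/√Sₓₓ = 25.11/√99.736 = 2.51432.
t = 5.511 / 2.51432 = 2.192.
df = n − 2 = 171.
Two-sided p ≈ 0.0297, which is ≥ 0.025, so fail to reject H₀.
The data do not give significant evidence of an association between advertising spend and monthly sales.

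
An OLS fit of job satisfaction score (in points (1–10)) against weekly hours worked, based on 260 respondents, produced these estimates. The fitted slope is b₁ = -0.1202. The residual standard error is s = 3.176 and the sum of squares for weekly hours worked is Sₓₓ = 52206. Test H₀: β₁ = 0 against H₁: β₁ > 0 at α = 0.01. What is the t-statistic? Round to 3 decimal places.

t = -8.647

SE(b₁) = s/√Sₓₓ = 3.176/√52206 = 0.0139002.
t = -0.1202 / 0.0139002 = -8.647.
df = n − 2 = 258.
One-sided p ≈ 1.0000, which is ≥ 0.01, so fail to reject H₀.
The data do not give significant evidence that the true slope on weekly hours worked is positive.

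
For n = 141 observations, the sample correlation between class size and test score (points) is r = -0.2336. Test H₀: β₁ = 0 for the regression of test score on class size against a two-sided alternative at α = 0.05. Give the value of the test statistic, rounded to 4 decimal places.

t = r·√(n − 2)/√(1 − r²) = -0.2336·√139/√0.945431 = -2.8325.
df = n − 2 = 139.
Two-sided p ≈ 0.0053, which is < 0.05, so reject H₀.
There is evidence of a linear association between class size and test score.

t = -2.8325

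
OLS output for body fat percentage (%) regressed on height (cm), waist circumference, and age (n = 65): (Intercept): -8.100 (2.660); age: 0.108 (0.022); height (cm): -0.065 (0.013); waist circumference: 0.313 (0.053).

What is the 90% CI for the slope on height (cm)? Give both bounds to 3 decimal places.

Read off: b = -0.065, SE = 0.013 for height (cm).
df = n − k − 1 = 65 − 3 − 1 = 61.
t* = t_{0.05, 61} = 1.670219.
Margin = t* × SE = 1.670219 × 0.013 = 0.02171.
CI: -0.065 ± 0.02171 → (-0.087, -0.043).

(-0.087, -0.043)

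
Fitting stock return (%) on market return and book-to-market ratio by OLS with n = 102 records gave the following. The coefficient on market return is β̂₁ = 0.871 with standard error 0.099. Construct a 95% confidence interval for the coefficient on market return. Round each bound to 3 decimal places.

(0.675, 1.067)

df = n − k − 1 = 102 − 2 − 1 = 99.
t* = t_{0.025, 99} = 1.984217.
Margin = t* × SE = 1.984217 × 0.099 = 0.19644.
CI: 0.871 ± 0.19644 → (0.675, 1.067).
With 95% confidence, each one-unit increase in market return is associated with a change of between 0.675 and 1.067 % in stock return, holding the other predictors fixed.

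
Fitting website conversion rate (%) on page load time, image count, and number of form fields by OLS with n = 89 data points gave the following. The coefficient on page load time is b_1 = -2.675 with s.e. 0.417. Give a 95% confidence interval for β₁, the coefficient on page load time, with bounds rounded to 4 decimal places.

df = n − k − 1 = 89 − 3 − 1 = 85.
t* = t_{0.025, 85} = 1.988268.
Margin = t* × SE = 1.988268 × 0.417 = 0.829108.
CI: -2.675 ± 0.829108 → (-3.5041, -1.8459).
With 95% confidence, each one-unit increase in page load time is associated with a change of between -3.5041 and -1.8459 % in website conversion rate, holding the other predictors fixed.

(-3.5041, -1.8459)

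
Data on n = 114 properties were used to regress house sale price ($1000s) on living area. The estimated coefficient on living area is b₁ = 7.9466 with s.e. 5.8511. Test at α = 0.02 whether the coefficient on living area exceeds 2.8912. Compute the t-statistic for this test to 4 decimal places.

H₀: β₁ = 2.8912 vs H₁: β₁ > 2.8912.
t = (b₁ − β₁⁰)/SE = (7.9466 − 2.8912) / 5.8511 = 0.8640.
df = n − 2 = 114 − 2 = 112.
One-sided p ≈ 0.1947, which is ≥ 0.02, so fail to reject H₀.
The data do not give significant evidence that the true slope on living area exceeds 2.8912 $1000s per unit.

t = 0.8640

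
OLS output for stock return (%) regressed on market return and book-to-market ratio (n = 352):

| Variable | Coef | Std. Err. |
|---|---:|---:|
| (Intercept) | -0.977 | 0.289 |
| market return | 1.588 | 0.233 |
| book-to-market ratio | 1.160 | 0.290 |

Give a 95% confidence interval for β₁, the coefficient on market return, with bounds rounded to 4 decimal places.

Read off: b = 1.588, SE = 0.233 for market return.
df = n − k − 1 = 352 − 2 − 1 = 349.
t* = t_{0.025, 349} = 1.966785.
Margin = t* × SE = 1.966785 × 0.233 = 0.458261.
CI: 1.588 ± 0.458261 → (1.1297, 2.0463).

(1.1297, 2.0463)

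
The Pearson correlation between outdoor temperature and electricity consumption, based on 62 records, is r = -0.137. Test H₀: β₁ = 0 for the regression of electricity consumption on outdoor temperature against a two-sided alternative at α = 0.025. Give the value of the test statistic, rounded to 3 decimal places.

t = r·√(n − 2)/√(1 − r²) = -0.137·√60/√0.981231 = -1.071.
df = n − 2 = 60.
Two-sided p ≈ 0.2883, which is ≥ 0.025, so fail to reject H₀.
The data do not give significant evidence of a linear association between outdoor temperature and electricity consumption.

t = -1.071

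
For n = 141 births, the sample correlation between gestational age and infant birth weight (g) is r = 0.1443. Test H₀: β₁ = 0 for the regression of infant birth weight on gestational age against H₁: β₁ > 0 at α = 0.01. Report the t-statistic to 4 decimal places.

t = r·√(n − 2)/√(1 − r²) = 0.1443·√139/√0.979178 = 1.7193.
df = n − 2 = 139.
One-sided p ≈ 0.0439, which is ≥ 0.01, so fail to reject H₀.
The data do not give significant evidence of a linear association between gestational age and infant birth weight.

t = 1.7193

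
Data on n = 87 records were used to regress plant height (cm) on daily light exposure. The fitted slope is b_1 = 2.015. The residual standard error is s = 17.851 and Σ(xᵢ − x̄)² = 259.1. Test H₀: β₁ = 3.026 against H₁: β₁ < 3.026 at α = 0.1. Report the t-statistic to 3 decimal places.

t = -0.912

SE(b_1) = s/√Sₓₓ = 17.851/√259.1 = 1.10899.
t = (2.015 − 3.026) / 1.10899 = -0.912.
df = n − 2 = 85.
One-sided p ≈ 0.1823, which is ≥ 0.1, so fail to reject H₀.
The data do not give significant evidence that the true slope on daily light exposure is below 3.026 cm per unit.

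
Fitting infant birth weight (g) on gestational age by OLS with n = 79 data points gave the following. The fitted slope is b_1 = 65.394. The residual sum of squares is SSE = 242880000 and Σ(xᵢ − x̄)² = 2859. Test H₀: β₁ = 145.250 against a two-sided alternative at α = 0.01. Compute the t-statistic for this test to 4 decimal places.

MSE = SSE/(n − 2) = 242880000/77 = 3.15429e+06.
SE(b_1) = √(MSE/Sₓₓ) = √(3.15429e+06/2859) = 33.2157.
t = (65.394 − 145.250) / 33.2157 = -2.4042.
df = n − 2 = 77.
Two-sided p ≈ 0.0186, which is ≥ 0.01, so fail to reject H₀.
The data are consistent with a true slope of 145.250 g per unit of gestational age.

t = -2.4042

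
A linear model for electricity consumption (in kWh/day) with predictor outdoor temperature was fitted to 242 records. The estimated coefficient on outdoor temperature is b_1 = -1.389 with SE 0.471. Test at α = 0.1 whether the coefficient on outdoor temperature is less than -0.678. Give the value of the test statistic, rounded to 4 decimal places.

H₀: β₁ = -0.678 vs H₁: β₁ < -0.678.
t = (b_1 − β₁⁰)/SE = (-1.389 − (-0.678)) / 0.471 = -1.5096.
df = n − 2 = 242 − 2 = 240.
One-sided p ≈ 0.0662, which is < 0.1, so reject H₀.
There is evidence that the true slope on outdoor temperature is below -0.678 kWh/day per unit.

t = -1.5096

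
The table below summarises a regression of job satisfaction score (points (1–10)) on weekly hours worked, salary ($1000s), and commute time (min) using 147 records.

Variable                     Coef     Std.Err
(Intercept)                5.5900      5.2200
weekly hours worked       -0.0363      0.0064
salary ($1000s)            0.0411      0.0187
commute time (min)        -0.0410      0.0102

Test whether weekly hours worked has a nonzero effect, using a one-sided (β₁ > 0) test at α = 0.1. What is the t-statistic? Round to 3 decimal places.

t = -5.672

Read off: b = -0.0363, SE = 0.0064 for weekly hours worked.
H₀: β₁ = 0 vs H₁: β₁ > 0.
t = -0.0363 / 0.0064 = -5.672.
df = n − k − 1 = 147 − 3 − 1 = 143.
One-sided p ≈ 1.0000, which is ≥ 0.1, so fail to reject H₀.
The data do not give significant evidence that the true slope on weekly hours worked is positive, holding the other predictors fixed.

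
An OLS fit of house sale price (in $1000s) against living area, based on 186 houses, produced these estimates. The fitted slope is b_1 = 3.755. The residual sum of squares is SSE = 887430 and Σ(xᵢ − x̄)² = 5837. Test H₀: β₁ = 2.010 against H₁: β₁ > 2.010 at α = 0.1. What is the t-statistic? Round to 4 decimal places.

MSE = SSE/(n − 2) = 887430/184 = 4822.99.
SE(b_1) = √(MSE/Sₓₓ) = √(4822.99/5837) = 0.908999.
t = (3.755 − 2.010) / 0.908999 = 1.9197.
df = n − 2 = 184.
One-sided p ≈ 0.0282, which is < 0.1, so reject H₀.
There is evidence that the true slope on living area exceeds 2.010 $1000s per unit.

t = 1.9197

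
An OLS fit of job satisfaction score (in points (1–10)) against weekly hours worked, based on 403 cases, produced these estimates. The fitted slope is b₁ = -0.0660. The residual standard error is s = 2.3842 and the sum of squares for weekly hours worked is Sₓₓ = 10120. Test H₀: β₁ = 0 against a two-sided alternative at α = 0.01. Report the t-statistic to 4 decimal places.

t = -2.7848

SE(b₁) = s/√Sₓₓ = 2.3842/√10120 = 0.0237002.
t = -0.0660 / 0.0237002 = -2.7848.
df = n − 2 = 401.
Two-sided p ≈ 0.0056, which is < 0.01, so reject H₀.
There is evidence that weekly hours worked is associated with job satisfaction score.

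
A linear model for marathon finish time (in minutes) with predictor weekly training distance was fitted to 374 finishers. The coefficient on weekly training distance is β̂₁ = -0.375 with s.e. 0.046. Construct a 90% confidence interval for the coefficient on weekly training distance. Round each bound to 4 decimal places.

df = n − 2 = 374 − 2 = 372.
t* = t_{0.05, 372} = 1.64896.
Margin = t* × SE = 1.64896 × 0.046 = 0.075852.
CI: -0.375 ± 0.075852 → (-0.4509, -0.2991).
With 90% confidence, each one-unit increase in weekly training distance is associated with a change of between -0.4509 and -0.2991 minutes in marathon finish time.

(-0.4509, -0.2991)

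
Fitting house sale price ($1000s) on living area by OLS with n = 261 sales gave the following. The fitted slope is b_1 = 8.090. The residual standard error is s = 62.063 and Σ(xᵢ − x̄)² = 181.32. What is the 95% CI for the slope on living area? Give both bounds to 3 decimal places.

SE(b_1) = s/√Sₓₓ = 62.063/√181.32 = 4.60903.
df = n − 2 = 259.
t* = t_{0.025, 259} = 1.969166.
Margin = t* × SE = 1.969166 × 4.60903 = 9.07595.
CI: 8.090 ± 9.07595 → (-0.986, 17.166).
With 95% confidence, each one-unit increase in living area is associated with a change of between -0.986 and 17.166 $1000s in house sale price.

(-0.986, 17.166)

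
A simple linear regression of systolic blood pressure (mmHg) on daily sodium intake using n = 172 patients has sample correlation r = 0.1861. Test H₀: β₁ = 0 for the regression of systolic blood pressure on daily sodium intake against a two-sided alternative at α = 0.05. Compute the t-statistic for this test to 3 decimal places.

t = 2.470

t = r·√(n − 2)/√(1 − r²) = 0.1861·√170/√0.965367 = 2.470.
df = n − 2 = 170.
Two-sided p ≈ 0.0145, which is < 0.05, so reject H₀.
There is evidence of a linear association between daily sodium intake and systolic blood pressure.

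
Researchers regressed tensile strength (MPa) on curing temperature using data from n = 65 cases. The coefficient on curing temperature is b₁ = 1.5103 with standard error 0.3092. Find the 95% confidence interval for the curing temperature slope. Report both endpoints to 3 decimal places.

(0.892, 2.128)

df = n − 2 = 65 − 2 = 63.
t* = t_{0.025, 63} = 1.998341.
Margin = t* × SE = 1.998341 × 0.3092 = 0.61789.
CI: 1.5103 ± 0.61789 → (0.892, 2.128).
With 95% confidence, each one-unit increase in curing temperature is associated with a change of between 0.892 and 2.128 MPa in tensile strength.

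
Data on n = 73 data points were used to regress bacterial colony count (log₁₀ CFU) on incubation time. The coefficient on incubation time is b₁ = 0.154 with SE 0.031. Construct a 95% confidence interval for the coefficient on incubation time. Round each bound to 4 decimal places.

df = n − 2 = 73 − 2 = 71.
t* = t_{0.025, 71} = 1.993943.
Margin = t* × SE = 1.993943 × 0.031 = 0.061812.
CI: 0.154 ± 0.061812 → (0.0922, 0.2158).
With 95% confidence, each one-unit increase in incubation time is associated with a change of between 0.0922 and 0.2158 log₁₀ CFU in bacterial colony count.

(0.0922, 0.2158)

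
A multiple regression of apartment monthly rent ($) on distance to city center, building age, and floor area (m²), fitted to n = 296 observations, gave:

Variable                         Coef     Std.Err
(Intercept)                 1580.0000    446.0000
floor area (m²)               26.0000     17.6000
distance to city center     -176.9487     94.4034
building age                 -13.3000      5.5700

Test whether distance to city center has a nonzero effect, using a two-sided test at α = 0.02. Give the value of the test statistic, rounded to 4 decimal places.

Read off: b = -176.9487, SE = 94.4034 for distance to city center.
H₀: β₁ = 0 vs H₁: β₁ ≠ 0.
t = -176.9487 / 94.4034 = -1.8744.
df = n − k − 1 = 296 − 3 − 1 = 292.
Two-sided p ≈ 0.0619, which is ≥ 0.02, so fail to reject H₀.
The data do not give significant evidence of an association between distance to city center and apartment monthly rent, after adjusting for the other predictors.

t = -1.8744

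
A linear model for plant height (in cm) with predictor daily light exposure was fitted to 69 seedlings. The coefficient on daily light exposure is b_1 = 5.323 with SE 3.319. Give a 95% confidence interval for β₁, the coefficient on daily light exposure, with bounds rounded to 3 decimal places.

(-1.302, 11.948)

df = n − 2 = 69 − 2 = 67.
t* = t_{0.025, 67} = 1.996008.
Margin = t* × SE = 1.996008 × 3.319 = 6.62475.
CI: 5.323 ± 6.62475 → (-1.302, 11.948).
With 95% confidence, each one-unit increase in daily light exposure is associated with a change of between -1.302 and 11.948 cm in plant height.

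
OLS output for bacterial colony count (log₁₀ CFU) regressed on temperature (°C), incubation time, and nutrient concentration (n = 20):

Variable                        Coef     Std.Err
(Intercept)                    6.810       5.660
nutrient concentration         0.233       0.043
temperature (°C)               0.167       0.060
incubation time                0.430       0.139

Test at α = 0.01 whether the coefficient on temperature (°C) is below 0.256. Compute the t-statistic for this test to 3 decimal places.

Read off: b = 0.167, SE = 0.060 for temperature (°C).
H₀: β₁ = 0.256 vs H₁: β₁ < 0.256.
t = (0.167 − 0.256) / 0.060 = -1.483.
df = n − k − 1 = 20 − 3 − 1 = 16.
One-sided p ≈ 0.0787, which is ≥ 0.01, so fail to reject H₀.
The data do not give significant evidence that the true slope on temperature (°C) is below 0.256 log₁₀ CFU per unit, holding the other predictors fixed.

t = -1.483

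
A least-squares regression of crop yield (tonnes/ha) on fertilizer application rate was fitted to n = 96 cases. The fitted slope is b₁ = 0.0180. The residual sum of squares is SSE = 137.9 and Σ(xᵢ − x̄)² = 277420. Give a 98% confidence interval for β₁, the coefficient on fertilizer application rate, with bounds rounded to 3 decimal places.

(0.013, 0.023)

MSE = SSE/(n − 2) = 137.9/94 = 1.46702.
SE(b₁) = √(MSE/Sₓₓ) = √(1.46702/277420) = 0.00229958.
df = n − 2 = 94.
t* = t_{0.01, 94} = 2.366674.
Margin = t* × SE = 2.366674 × 0.00229958 = 0.00544.
CI: 0.0180 ± 0.00544 → (0.013, 0.023).
With 98% confidence, each one-unit increase in fertilizer application rate is associated with a change of between 0.013 and 0.023 tonnes/ha in crop yield.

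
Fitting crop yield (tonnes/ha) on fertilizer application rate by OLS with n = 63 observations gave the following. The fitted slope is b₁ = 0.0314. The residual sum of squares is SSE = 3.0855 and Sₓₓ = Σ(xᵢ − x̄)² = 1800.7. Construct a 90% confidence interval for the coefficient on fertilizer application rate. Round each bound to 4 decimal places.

MSE = SSE/(n − 2) = 3.0855/61 = 0.050582.
SE(b₁) = √(MSE/Sₓₓ) = √(0.050582/1800.7) = 0.00530002.
df = n − 2 = 61.
t* = t_{0.05, 61} = 1.670219.
Margin = t* × SE = 1.670219 × 0.00530002 = 0.008852.
CI: 0.0314 ± 0.008852 → (0.0225, 0.0403).
With 90% confidence, each one-unit increase in fertilizer application rate is associated with a change of between 0.0225 and 0.0403 tonnes/ha in crop yield.

(0.0225, 0.0403)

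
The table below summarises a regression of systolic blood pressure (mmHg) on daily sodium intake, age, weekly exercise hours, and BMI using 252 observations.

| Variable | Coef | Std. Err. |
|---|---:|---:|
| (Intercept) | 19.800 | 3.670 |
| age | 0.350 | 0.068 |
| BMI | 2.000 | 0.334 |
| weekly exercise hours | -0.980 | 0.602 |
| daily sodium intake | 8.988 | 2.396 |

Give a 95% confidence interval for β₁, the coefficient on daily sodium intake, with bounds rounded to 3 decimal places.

(4.269, 13.707)

Read off: b = 8.988, SE = 2.396 for daily sodium intake.
df = n − k − 1 = 252 − 4 − 1 = 247.
t* = t_{0.025, 247} = 1.969615.
Margin = t* × SE = 1.969615 × 2.396 = 4.71920.
CI: 8.988 ± 4.71920 → (4.269, 13.707).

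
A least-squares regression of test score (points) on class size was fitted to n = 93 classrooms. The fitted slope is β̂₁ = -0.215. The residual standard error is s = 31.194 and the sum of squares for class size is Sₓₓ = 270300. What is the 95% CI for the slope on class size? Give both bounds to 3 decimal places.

(-0.334, -0.096)

SE(β̂₁) = s/√Sₓₓ = 31.194/√270300 = 0.0599996.
df = n − 2 = 91.
t* = t_{0.025, 91} = 1.986377.
Margin = t* × SE = 1.986377 × 0.0599996 = 0.11918.
CI: -0.215 ± 0.11918 → (-0.334, -0.096).
With 95% confidence, each one-unit increase in class size is associated with a change of between -0.334 and -0.096 points in test score.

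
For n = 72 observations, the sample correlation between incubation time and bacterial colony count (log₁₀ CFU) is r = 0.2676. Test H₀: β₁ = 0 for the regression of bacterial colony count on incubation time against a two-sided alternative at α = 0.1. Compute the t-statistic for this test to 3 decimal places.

t = r·√(n − 2)/√(1 − r²) = 0.2676·√70/√0.92839 = 2.324.
df = n − 2 = 70.
Two-sided p ≈ 0.0231, which is < 0.1, so reject H₀.
There is evidence of a linear association between incubation time and bacterial colony count.

t = 2.324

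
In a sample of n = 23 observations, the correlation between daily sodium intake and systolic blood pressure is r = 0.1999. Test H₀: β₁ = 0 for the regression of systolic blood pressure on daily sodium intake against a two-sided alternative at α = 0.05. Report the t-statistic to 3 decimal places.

t = r·√(n − 2)/√(1 − r²) = 0.1999·√21/√0.96004 = 0.935.
df = n − 2 = 21.
Two-sided p ≈ 0.3605, which is ≥ 0.05, so fail to reject H₀.
The data do not give significant evidence of a linear association between daily sodium intake and systolic blood pressure.

t = 0.935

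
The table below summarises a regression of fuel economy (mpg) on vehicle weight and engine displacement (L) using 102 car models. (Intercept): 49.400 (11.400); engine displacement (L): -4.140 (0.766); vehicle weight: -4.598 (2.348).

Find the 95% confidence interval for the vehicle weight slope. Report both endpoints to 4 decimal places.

Read off: b = -4.598, SE = 2.348 for vehicle weight.
df = n − k − 1 = 102 − 2 − 1 = 99.
t* = t_{0.025, 99} = 1.984217.
Margin = t* × SE = 1.984217 × 2.348 = 4.658941.
CI: -4.598 ± 4.658941 → (-9.2569, 0.0609).

(-9.2569, 0.0609)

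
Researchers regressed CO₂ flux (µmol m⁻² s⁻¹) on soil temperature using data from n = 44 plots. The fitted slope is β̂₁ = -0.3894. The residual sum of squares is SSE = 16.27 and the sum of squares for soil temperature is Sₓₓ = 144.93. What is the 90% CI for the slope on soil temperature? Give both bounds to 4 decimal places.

(-0.4764, -0.3024)

MSE = SSE/(n − 2) = 16.27/42 = 0.387381.
SE(β̂₁) = √(MSE/Sₓₓ) = √(0.387381/144.93) = 0.0516999.
df = n − 2 = 42.
t* = t_{0.05, 42} = 1.681952.
Margin = t* × SE = 1.681952 × 0.0516999 = 0.086957.
CI: -0.3894 ± 0.086957 → (-0.4764, -0.3024).
With 90% confidence, each one-unit increase in soil temperature is associated with a change of between -0.4764 and -0.3024 µmol m⁻² s⁻¹ in CO₂ flux.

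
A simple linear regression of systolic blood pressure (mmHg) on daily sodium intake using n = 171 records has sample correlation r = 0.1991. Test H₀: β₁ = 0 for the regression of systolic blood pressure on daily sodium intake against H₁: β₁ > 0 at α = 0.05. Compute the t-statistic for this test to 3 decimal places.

t = 2.641

t = r·√(n − 2)/√(1 − r²) = 0.1991·√169/√0.960359 = 2.641.
df = n − 2 = 169.
One-sided p ≈ 0.0045, which is < 0.05, so reject H₀.
There is evidence of a linear association between daily sodium intake and systolic blood pressure.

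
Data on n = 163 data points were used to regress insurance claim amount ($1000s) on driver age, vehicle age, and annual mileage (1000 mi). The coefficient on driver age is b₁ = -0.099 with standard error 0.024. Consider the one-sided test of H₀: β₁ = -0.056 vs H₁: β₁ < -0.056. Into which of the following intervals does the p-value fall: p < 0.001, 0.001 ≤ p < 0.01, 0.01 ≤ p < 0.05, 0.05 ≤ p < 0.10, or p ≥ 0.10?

t = (-0.099 − (-0.056)) / 0.024 = -1.792.
df = n − k − 1 = 163 − 3 − 1 = 159.
One-sided p = P(T_{159} < t) ≈ 0.0375.
So 0.01 ≤ p < 0.05.

0.01 ≤ p < 0.05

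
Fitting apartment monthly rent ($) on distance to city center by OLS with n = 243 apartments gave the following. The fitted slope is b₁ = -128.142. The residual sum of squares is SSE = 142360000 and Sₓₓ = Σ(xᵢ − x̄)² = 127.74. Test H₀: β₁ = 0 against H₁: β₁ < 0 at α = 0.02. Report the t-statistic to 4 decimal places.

t = -1.8844

MSE = SSE/(n − 2) = 142360000/241 = 590705.
SE(b₁) = √(MSE/Sₓₓ) = √(590705/127.74) = 68.0021.
t = -128.142 / 68.0021 = -1.8844.
df = n − 2 = 241.
One-sided p ≈ 0.0304, which is ≥ 0.02, so fail to reject H₀.
The data do not give significant evidence that the true slope on distance to city center is negative.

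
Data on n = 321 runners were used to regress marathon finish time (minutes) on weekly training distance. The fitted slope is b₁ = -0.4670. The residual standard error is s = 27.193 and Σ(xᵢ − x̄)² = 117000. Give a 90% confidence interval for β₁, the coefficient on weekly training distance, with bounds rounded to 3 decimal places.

(-0.598, -0.336)

SE(b₁) = s/√Sₓₓ = 27.193/√117000 = 0.0794995.
df = n − 2 = 319.
t* = t_{0.05, 319} = 1.649644.
Margin = t* × SE = 1.649644 × 0.0794995 = 0.13115.
CI: -0.4670 ± 0.13115 → (-0.598, -0.336).
With 90% confidence, each one-unit increase in weekly training distance is associated with a change of between -0.598 and -0.336 minutes in marathon finish time.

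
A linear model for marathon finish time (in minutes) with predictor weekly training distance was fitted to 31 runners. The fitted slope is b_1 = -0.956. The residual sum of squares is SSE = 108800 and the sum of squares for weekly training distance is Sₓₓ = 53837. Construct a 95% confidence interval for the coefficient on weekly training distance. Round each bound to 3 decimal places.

MSE = SSE/(n − 2) = 108800/29 = 3751.72.
SE(b_1) = √(MSE/Sₓₓ) = √(3751.72/53837) = 0.263982.
df = n − 2 = 29.
t* = t_{0.025, 29} = 2.04523.
Margin = t* × SE = 2.04523 × 0.263982 = 0.53990.
CI: -0.956 ± 0.53990 → (-1.496, -0.416).
With 95% confidence, each one-unit increase in weekly training distance is associated with a change of between -1.496 and -0.416 minutes in marathon finish time.

(-1.496, -0.416)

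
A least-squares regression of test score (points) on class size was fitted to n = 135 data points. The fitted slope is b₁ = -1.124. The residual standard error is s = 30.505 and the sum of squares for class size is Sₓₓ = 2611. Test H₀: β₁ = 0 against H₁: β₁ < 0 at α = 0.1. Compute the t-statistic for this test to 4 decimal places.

SE(b₁) = s/√Sₓₓ = 30.505/√2611 = 0.596991.
t = -1.124 / 0.596991 = -1.8828.
df = n − 2 = 133.
One-sided p ≈ 0.0310, which is < 0.1, so reject H₀.
There is evidence that the true slope on class size is negative.

t = -1.8828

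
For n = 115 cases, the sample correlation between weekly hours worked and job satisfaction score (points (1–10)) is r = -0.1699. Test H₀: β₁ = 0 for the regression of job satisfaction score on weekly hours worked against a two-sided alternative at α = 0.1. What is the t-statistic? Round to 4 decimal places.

t = r·√(n − 2)/√(1 − r²) = -0.1699·√113/√0.971134 = -1.8327.
df = n − 2 = 113.
Two-sided p ≈ 0.0695, which is < 0.1, so reject H₀.
There is evidence of a linear association between weekly hours worked and job satisfaction score.

t = -1.8327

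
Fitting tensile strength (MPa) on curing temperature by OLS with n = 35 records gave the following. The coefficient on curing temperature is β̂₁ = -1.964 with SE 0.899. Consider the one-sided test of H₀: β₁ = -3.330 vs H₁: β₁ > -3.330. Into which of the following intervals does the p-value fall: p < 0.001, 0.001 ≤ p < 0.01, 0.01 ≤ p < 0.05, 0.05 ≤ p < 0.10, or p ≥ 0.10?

t = (-1.964 − (-3.330)) / 0.899 = 1.519.
df = n − 2 = 35 − 2 = 33.
One-sided p = P(T_{33} > t) ≈ 0.0691.
So 0.05 ≤ p < 0.10.

0.05 ≤ p < 0.10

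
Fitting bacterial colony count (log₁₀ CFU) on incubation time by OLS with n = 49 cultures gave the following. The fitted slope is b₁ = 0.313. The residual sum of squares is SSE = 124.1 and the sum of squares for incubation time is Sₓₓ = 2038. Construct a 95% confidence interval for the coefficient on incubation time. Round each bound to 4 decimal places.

(0.2406, 0.3854)

MSE = SSE/(n − 2) = 124.1/47 = 2.64043.
SE(b₁) = √(MSE/Sₓₓ) = √(2.64043/2038) = 0.0359944.
df = n − 2 = 47.
t* = t_{0.025, 47} = 2.011741.
Margin = t* × SE = 2.011741 × 0.0359944 = 0.072411.
CI: 0.313 ± 0.072411 → (0.2406, 0.3854).
With 95% confidence, each one-unit increase in incubation time is associated with a change of between 0.2406 and 0.3854 log₁₀ CFU in bacterial colony count.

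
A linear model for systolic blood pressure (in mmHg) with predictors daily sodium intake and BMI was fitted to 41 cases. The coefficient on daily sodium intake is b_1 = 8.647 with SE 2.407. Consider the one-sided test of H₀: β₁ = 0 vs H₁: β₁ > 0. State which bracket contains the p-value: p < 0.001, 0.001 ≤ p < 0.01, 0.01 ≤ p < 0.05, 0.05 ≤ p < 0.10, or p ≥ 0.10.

t = 8.647 / 2.407 = 3.592.
df = n − k − 1 = 41 − 2 − 1 = 38.
One-sided p = P(T_{38} > t) ≈ 0.0005.
So p < 0.001.

p < 0.001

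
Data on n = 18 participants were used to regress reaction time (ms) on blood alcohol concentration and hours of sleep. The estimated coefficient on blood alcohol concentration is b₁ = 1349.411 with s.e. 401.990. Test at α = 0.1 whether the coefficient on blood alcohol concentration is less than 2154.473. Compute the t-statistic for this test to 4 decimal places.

t = -2.0027

H₀: β₁ = 2154.473 vs H₁: β₁ < 2154.473.
t = (b₁ − β₁⁰)/SE = (1349.411 − 2154.473) / 401.990 = -2.0027.
df = n − k − 1 = 18 − 2 − 1 = 15.
One-sided p ≈ 0.0318, which is < 0.1, so reject H₀.
There is evidence that the true slope on blood alcohol concentration is below 2154.473 ms per unit, holding the other predictors fixed.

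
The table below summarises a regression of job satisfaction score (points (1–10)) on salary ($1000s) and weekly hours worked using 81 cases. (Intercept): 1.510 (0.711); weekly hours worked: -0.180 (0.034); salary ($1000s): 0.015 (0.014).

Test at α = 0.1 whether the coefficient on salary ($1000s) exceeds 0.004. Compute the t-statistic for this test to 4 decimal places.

Read off: b = 0.015, SE = 0.014 for salary ($1000s).
H₀: β₁ = 0.004 vs H₁: β₁ > 0.004.
t = (0.015 − 0.004) / 0.014 = 0.7857.
df = n − k − 1 = 81 − 2 − 1 = 78.
One-sided p ≈ 0.2172, which is ≥ 0.1, so fail to reject H₀.
The data do not give significant evidence that the true slope on salary ($1000s) exceeds 0.004 points (1–10) per unit, holding the other predictors fixed.

t = 0.7857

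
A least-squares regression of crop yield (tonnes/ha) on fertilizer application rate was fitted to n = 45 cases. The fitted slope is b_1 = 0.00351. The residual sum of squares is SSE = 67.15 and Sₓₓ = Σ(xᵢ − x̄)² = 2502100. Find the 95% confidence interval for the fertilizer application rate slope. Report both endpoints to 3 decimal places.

MSE = SSE/(n − 2) = 67.15/43 = 1.56163.
SE(b_1) = √(MSE/Sₓₓ) = √(1.56163/2502100) = 0.000790017.
df = n − 2 = 43.
t* = t_{0.025, 43} = 2.016692.
Margin = t* × SE = 2.016692 × 0.000790017 = 0.00159.
CI: 0.00351 ± 0.00159 → (0.002, 0.005).
With 95% confidence, each one-unit increase in fertilizer application rate is associated with a change of between 0.002 and 0.005 tonnes/ha in crop yield.

(0.002, 0.005)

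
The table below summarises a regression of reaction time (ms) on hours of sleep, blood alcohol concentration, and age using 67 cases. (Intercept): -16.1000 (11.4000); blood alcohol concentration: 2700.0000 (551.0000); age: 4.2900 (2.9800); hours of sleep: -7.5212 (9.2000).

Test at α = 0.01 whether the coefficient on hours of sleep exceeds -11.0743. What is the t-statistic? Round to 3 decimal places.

Read off: b = -7.5212, SE = 9.2000 for hours of sleep.
H₀: β₁ = -11.0743 vs H₁: β₁ > -11.0743.
t = (-7.5212 − (-11.0743)) / 9.2000 = 0.386.
df = n − k − 1 = 67 − 3 − 1 = 63.
One-sided p ≈ 0.3503, which is ≥ 0.01, so fail to reject H₀.
The data do not give significant evidence that the true slope on hours of sleep exceeds -11.0743 ms per unit, holding the other predictors fixed.

t = 0.386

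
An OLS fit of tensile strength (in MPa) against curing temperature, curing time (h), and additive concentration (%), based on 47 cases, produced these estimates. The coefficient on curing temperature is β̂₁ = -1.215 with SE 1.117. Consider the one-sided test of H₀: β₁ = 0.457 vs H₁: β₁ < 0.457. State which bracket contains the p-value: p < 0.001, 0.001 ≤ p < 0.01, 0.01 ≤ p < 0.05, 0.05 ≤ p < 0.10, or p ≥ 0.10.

0.05 ≤ p < 0.10

t = (-1.215 − 0.457) / 1.117 = -1.497.
df = n − k − 1 = 47 − 3 − 1 = 43.
One-sided p = P(T_{43} < t) ≈ 0.0709.
So 0.05 ≤ p < 0.10.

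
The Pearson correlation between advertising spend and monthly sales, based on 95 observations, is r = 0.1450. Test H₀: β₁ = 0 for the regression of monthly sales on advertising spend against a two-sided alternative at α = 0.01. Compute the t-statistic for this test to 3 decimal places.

t = r·√(n − 2)/√(1 − r²) = 0.1450·√93/√0.978975 = 1.413.
df = n − 2 = 93.
Two-sided p ≈ 0.1609, which is ≥ 0.01, so fail to reject H₀.
The data do not give significant evidence of a linear association between advertising spend and monthly sales.

t = 1.413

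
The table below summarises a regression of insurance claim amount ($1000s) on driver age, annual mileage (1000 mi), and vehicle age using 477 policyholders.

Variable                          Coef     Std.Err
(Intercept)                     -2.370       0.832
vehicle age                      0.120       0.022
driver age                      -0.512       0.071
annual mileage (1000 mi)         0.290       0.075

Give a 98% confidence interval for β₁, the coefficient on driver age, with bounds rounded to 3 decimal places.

Read off: b = -0.512, SE = 0.071 for driver age.
df = n − k − 1 = 477 − 3 − 1 = 473.
t* = t_{0.01, 473} = 2.334257.
Margin = t* × SE = 2.334257 × 0.071 = 0.16573.
CI: -0.512 ± 0.16573 → (-0.678, -0.346).

(-0.678, -0.346)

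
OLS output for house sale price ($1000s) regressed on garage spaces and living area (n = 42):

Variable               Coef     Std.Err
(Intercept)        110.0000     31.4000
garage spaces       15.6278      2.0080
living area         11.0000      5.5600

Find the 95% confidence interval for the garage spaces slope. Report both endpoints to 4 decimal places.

(11.5662, 19.6894)

Read off: b = 15.6278, SE = 2.0080 for garage spaces.
df = n − k − 1 = 42 − 2 − 1 = 39.
t* = t_{0.025, 39} = 2.022691.
Margin = t* × SE = 2.022691 × 2.0080 = 4.061563.
CI: 15.6278 ± 4.061563 → (11.5662, 19.6894).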